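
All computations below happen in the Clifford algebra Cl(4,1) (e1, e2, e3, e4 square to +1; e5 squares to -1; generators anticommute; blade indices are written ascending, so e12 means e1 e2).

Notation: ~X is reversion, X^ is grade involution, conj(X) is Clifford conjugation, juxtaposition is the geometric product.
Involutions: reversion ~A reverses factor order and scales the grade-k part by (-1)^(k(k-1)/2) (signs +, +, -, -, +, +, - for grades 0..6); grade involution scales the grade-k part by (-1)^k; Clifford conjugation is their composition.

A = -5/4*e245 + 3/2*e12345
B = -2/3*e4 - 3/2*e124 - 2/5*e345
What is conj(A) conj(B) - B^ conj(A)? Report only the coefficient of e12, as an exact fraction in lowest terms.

first term: 3/5*e12 + 15/8*e15 + 1/2*e23 + 5/6*e25 + 9/4*e35 + e1235
second term: -3/5*e12 + 15/8*e15 + 1/2*e23 + 5/6*e25 - 9/4*e35 + e1235
Answer: 6/5


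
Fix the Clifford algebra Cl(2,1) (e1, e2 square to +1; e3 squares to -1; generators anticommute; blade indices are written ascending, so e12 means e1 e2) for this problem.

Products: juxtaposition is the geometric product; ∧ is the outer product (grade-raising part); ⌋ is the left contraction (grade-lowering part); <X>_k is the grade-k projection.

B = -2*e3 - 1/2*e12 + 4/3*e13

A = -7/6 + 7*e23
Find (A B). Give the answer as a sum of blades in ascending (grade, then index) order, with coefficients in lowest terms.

step 1: 14*e2 + 7/3*e3 - 35/4*e12 + 35/18*e13
Answer: 14*e2 + 7/3*e3 - 35/4*e12 + 35/18*e13


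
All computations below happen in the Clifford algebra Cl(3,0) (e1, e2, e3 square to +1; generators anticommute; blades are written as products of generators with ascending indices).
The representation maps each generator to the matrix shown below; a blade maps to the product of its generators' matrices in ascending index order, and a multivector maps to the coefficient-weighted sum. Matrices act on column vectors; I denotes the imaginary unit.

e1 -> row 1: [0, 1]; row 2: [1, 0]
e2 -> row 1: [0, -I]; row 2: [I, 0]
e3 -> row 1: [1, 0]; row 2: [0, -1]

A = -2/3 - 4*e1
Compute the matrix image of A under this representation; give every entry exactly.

M = (-2/3)*1 + (-4)*rho(e1), summed entrywise (1 is the identity matrix):
Answer: row 1: [-2/3, -4]; row 2: [-4, -2/3]


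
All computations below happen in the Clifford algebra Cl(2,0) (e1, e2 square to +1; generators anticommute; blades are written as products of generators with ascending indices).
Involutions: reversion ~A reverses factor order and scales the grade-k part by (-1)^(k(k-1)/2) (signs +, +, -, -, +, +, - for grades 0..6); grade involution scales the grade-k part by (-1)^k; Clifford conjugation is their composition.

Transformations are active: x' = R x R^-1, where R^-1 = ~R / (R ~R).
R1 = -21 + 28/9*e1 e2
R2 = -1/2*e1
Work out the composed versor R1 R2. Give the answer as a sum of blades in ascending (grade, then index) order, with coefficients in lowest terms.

Distribute over the terms of R2 (each basis-blade product reordered to ascending indices, repeated generators contracted through their squares):
R1 (-1/2*e1) = 21/2*e1 + 14/9*e2
Answer: 21/2*e1 + 14/9*e2


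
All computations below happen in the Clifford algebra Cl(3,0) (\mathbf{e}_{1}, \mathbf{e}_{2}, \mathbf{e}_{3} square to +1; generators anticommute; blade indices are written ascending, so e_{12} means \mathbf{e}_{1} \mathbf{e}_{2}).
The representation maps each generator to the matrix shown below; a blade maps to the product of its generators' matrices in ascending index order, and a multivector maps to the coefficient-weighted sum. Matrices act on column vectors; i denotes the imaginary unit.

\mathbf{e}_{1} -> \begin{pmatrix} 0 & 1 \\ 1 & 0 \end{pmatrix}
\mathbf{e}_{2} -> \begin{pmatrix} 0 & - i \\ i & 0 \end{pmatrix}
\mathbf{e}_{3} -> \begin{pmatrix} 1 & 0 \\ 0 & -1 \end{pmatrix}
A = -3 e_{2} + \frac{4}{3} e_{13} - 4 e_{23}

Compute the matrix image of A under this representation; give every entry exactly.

Bivector images (products of the table entries): rho(e_{13}) = rho(\mathbf{e}_{1})rho(\mathbf{e}_{3}) = \begin{pmatrix} 0 & -1 \\ 1 & 0 \end{pmatrix}; rho(e_{23}) = rho(\mathbf{e}_{2})rho(\mathbf{e}_{3}) = \begin{pmatrix} 0 & i \\ i & 0 \end{pmatrix}.
M = (-3)*rho(e_{2}) + (\frac{4}{3})*rho(e_{13}) + (-4)*rho(e_{23}), summed entrywise:
Answer: \begin{pmatrix} 0 & - \frac{4}{3} - i \\ \frac{4}{3} - 7 i & 0 \end{pmatrix}


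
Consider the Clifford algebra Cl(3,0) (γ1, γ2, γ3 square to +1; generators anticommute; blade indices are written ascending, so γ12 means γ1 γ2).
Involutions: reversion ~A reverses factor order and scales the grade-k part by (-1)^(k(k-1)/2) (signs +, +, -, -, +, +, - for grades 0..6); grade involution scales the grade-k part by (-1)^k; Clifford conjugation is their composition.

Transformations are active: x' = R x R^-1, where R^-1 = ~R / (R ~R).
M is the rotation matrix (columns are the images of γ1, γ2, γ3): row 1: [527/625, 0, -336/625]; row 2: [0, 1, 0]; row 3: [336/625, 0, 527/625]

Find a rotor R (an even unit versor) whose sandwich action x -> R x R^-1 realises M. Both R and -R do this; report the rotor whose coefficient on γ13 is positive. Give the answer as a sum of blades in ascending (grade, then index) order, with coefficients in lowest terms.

Method: write R = a + b12*γ12 + b13*γ13 + b23*γ23 with a^2 + b12^2 + b13^2 + b23^2 = 1 (so R^-1 = ~R). Expanding the columns R e_j ~R gives tr M = 4a^2 - 1 and, from the antisymmetric part, M21 - M12 = -4a*b12, M13 - M31 = 4a*b13, M32 - M23 = -4a*b23.
Here tr M = 1679/625, so a^2 = (1 + tr M)/4 = 576/625 and a = ±24/25. Taking a = 24/25: M21 - M12 = 0, M13 - M31 = -672/625, M32 - M23 = 0, giving b12 = 0, b13 = -7/25, b23 = 0, i.e. R = 24/25 - 7/25*γ13.
Its γ13 coefficient is negative, so report the other preimage -R.
Answer: -24/25 + 7/25*γ13. Key observation: the double cover Spin(3) -> SO(3) sends R and -R to the same matrix (trace 1679/625 here), so the stated sign of the γ13 coefficient is what selects one sheet.


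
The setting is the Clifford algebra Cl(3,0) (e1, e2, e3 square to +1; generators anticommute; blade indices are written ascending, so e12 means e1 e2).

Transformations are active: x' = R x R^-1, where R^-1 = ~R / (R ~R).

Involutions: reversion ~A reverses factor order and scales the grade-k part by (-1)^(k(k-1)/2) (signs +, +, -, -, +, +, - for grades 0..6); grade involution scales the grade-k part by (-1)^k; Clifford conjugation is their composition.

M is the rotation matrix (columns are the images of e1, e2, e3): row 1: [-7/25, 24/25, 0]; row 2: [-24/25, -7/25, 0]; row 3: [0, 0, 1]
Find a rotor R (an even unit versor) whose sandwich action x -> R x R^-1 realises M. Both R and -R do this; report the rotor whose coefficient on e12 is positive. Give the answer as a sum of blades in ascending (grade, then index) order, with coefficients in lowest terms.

Method: write R = a + b12*e12 + b13*e13 + b23*e23 with a^2 + b12^2 + b13^2 + b23^2 = 1 (so R^-1 = ~R). Expanding the columns R e_j ~R gives tr M = 4a^2 - 1 and, from the antisymmetric part, M21 - M12 = -4a*b12, M13 - M31 = 4a*b13, M32 - M23 = -4a*b23.
Here tr M = 11/25, so a^2 = (1 + tr M)/4 = 9/25 and a = ±3/5. Taking a = 3/5: M21 - M12 = -48/25, M13 - M31 = 0, M32 - M23 = 0, giving b12 = 4/5, b13 = 0, b23 = 0, i.e. R = 3/5 + 4/5*e12.
Its e12 coefficient is already positive.
Answer: 3/5 + 4/5*e12. Note: both R and -R realise this M (trace 11/25); the covering map identifies them, and the e12-coefficient sign is the tie-breaker.


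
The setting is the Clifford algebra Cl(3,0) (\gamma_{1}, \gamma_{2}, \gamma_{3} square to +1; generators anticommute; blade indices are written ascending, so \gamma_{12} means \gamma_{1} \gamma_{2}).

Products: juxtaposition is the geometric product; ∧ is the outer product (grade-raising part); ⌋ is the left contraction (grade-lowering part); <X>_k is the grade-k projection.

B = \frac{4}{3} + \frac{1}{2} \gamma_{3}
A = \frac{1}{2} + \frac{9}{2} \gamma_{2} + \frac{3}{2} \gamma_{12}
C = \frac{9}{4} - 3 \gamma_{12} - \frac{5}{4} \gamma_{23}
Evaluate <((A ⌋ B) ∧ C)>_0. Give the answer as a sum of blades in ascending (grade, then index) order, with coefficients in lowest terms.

step 1: \frac{2}{3} + \frac{1}{4} \gamma_{3}
step 2: \frac{3}{2} + \frac{9}{16} \gamma_{3} - 2 \gamma_{12} - \frac{5}{6} \gamma_{23} - \frac{3}{4} \gamma_{123}
step 3: \frac{3}{2}
Answer: \frac{3}{2}


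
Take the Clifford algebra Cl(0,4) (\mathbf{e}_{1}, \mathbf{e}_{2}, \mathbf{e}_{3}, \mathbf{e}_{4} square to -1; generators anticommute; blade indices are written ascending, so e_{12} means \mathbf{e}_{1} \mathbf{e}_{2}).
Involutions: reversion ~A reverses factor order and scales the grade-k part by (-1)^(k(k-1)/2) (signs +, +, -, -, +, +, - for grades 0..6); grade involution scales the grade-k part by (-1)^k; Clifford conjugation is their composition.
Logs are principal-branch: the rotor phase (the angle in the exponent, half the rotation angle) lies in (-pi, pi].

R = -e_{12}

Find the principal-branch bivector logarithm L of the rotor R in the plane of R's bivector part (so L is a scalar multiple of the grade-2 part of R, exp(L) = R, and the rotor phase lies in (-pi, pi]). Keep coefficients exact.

The scalar part of R is 0, which fixes the principal-branch rotor phase; the unit plane is then the bivector part divided by the sine of that phase, and L is that plane scaled by the phase.
Concretely: cos(phase) = 0 gives phase = ±\frac{\pi}{2}, and since phase/sin(phase) is even the sign is immaterial: L = (phase/sin(phase)) * <R>_2 = (\frac{\pi}{2}) * <R>_2.
Answer: - \frac{\pi}{2} e_{12}


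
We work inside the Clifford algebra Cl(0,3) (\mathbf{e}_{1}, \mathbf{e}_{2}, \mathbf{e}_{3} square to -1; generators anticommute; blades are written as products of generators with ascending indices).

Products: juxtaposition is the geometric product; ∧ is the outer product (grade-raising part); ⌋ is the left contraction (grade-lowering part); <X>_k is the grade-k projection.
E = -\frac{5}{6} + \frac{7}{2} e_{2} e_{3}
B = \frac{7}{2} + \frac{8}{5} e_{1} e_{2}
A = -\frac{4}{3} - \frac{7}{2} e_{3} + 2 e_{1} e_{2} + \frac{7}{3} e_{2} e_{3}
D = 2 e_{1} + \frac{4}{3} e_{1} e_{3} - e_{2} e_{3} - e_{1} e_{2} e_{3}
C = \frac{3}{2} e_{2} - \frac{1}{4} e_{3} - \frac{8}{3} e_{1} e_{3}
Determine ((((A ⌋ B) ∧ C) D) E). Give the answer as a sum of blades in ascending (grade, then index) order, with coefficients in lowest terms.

step 1: -\frac{118}{15} - \frac{32}{15} e_{1} e_{2}
step 2: -\frac{59}{5} e_{2} + \frac{59}{30} e_{3} + \frac{944}{45} e_{1} e_{3} + \frac{8}{15} e_{1} e_{2} e_{3}
step 3: -\frac{3848}{135} + \frac{142}{45} e_{1} - \frac{667}{30} e_{2} + \frac{1357}{45} e_{3} + \frac{413}{90} e_{1} e_{2} + \frac{118}{15} e_{1} e_{3} - \frac{16}{15} e_{2} e_{3} + \frac{236}{15} e_{1} e_{2} e_{3}
step 4: \frac{11132}{405} - \frac{7789}{135} e_{1} + \frac{22333}{180} e_{2} + \frac{28451}{540} e_{3} + \frac{12803}{540} e_{1} e_{2} - \frac{1357}{60} e_{1} e_{3} - \frac{13348}{135} e_{2} e_{3} - \frac{31}{15} e_{1} e_{2} e_{3}
Answer: \frac{11132}{405} - \frac{7789}{135} e_{1} + \frac{22333}{180} e_{2} + \frac{28451}{540} e_{3} + \frac{12803}{540} e_{1} e_{2} - \frac{1357}{60} e_{1} e_{3} - \frac{13348}{135} e_{2} e_{3} - \frac{31}{15} e_{1} e_{2} e_{3}


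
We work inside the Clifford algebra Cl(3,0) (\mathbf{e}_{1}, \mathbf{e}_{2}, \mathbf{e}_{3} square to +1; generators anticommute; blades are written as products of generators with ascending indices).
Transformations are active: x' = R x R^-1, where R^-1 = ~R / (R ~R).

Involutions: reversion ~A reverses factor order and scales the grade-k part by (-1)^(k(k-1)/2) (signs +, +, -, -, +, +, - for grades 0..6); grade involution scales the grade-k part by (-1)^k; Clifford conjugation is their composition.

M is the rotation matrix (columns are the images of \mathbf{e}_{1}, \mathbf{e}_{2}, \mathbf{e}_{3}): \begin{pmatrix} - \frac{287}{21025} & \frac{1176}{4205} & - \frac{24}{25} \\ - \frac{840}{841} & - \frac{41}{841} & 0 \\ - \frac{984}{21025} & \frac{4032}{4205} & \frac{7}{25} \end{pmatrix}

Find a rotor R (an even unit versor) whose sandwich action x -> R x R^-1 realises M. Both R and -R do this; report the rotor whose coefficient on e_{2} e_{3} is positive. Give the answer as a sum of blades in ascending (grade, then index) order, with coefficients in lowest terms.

Method: write R = a + b12*e_{1} e_{2} + b13*e_{1} e_{3} + b23*e_{2} e_{3} with a^2 + b12^2 + b13^2 + b23^2 = 1 (so R^-1 = ~R). Expanding the columns R e_j ~R gives tr M = 4a^2 - 1 and, from the antisymmetric part, M21 - M12 = -4a*b12, M13 - M31 = 4a*b13, M32 - M23 = -4a*b23.
Here tr M = \frac{183}{841}, so a^2 = (1 + tr M)/4 = \frac{256}{841} and a = ±\frac{16}{29}. Taking a = \frac{16}{29}: M21 - M12 = -\frac{5376}{4205}, M13 - M31 = -\frac{768}{841}, M32 - M23 = \frac{4032}{4205}, giving b12 = \frac{84}{145}, b13 = -\frac{12}{29}, b23 = -\frac{63}{145}, i.e. R = \frac{16}{29} + \frac{84}{145} e_{1} e_{2} - \frac{12}{29} e_{1} e_{3} - \frac{63}{145} e_{2} e_{3}.
Its e_{2} e_{3} coefficient is negative, so report the other preimage -R.
Answer: -\frac{16}{29} - \frac{84}{145} e_{1} e_{2} + \frac{12}{29} e_{1} e_{3} + \frac{63}{145} e_{2} e_{3}. Why the constraint matters: R and -R act identically through the sandwich — M has trace \frac{183}{841} either way — so only the sign condition on e_{2} e_{3} picks one of the two preimages.


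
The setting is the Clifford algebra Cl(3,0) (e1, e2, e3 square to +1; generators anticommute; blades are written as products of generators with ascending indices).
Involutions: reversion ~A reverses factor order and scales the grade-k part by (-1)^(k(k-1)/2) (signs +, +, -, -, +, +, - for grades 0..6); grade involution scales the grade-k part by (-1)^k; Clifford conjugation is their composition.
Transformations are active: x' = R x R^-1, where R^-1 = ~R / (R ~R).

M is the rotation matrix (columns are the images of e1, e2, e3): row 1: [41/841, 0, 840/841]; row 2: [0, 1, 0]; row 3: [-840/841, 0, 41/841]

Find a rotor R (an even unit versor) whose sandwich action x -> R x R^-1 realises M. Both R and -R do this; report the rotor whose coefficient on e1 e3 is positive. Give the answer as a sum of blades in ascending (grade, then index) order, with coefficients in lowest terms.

Method: write R = a + b12*e1 e2 + b13*e1 e3 + b23*e2 e3 with a^2 + b12^2 + b13^2 + b23^2 = 1 (so R^-1 = ~R). Expanding the columns R e_j ~R gives tr M = 4a^2 - 1 and, from the antisymmetric part, M21 - M12 = -4a*b12, M13 - M31 = 4a*b13, M32 - M23 = -4a*b23.
Here tr M = 923/841, so a^2 = (1 + tr M)/4 = 441/841 and a = ±21/29. Taking a = 21/29: M21 - M12 = 0, M13 - M31 = 1680/841, M32 - M23 = 0, giving b12 = 0, b13 = 20/29, b23 = 0, i.e. R = 21/29 + 20/29*e1 e3.
Its e1 e3 coefficient is already positive.
Answer: 21/29 + 20/29*e1 e3. Key observation: the double cover Spin(3) -> SO(3) sends R and -R to the same matrix (trace 923/841 here), so the stated sign of the e1 e3 coefficient is what selects one sheet.


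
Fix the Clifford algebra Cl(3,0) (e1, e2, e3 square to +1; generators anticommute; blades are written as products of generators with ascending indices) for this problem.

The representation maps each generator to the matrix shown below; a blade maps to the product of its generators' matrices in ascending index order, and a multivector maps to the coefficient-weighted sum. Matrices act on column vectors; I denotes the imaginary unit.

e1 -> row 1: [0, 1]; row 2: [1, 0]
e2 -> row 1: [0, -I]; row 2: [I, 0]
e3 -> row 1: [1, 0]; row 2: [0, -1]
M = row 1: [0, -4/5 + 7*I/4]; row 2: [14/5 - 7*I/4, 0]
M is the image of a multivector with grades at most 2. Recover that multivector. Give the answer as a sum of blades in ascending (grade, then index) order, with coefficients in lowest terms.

Method: 1, rho(e1), rho(e2), rho(e3) form a trace-orthogonal basis of the 2x2 complex matrices (tr(X Y) = 2 if X = Y, else 0), so M = m0*1 + m1*rho(e1) + m2*rho(e2) + m3*rho(e3) with m0 = tr(M)/2 = 0, m1 = tr(M rho(e1))/2 = 1, m2 = tr(M rho(e2))/2 = -7/4 - 9*I/5, m3 = tr(M rho(e3))/2 = 0.
Multiplying table entries, the bivector images are rho(e1 e2) = I*rho(e3), rho(e1 e3) = -I*rho(e2), rho(e2 e3) = I*rho(e1); with real blade coefficients the real parts of m0..m3 are the coefficients of 1, e1, e2, e3 and the imaginary parts give the bivectors (e2 e3: Im m1, e1 e3: -Im m2, e1 e2: Im m3).
Answer: e1 - 7/4*e2 + 9/5*e1 e3


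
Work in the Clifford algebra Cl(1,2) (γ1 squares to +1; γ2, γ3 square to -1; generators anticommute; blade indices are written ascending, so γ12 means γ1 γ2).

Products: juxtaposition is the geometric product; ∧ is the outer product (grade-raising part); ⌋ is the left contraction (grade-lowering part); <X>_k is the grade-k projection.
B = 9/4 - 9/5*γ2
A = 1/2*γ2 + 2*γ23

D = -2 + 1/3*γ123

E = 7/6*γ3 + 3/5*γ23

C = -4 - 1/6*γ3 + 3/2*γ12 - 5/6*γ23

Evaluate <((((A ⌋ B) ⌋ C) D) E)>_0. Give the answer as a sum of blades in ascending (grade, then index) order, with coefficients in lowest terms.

step 1: 9/10
step 2: -18/5 - 3/20*γ3 + 27/20*γ12 - 3/4*γ23
step 3: 36/5 + 1/4*γ1 + 3/4*γ3 - 53/20*γ12 + 3/2*γ23 - 6/5*γ123
step 4: -71/40 + 18/25*γ1 - 13/10*γ2 + 42/5*γ3 + 7/5*γ12 + 1129/600*γ13 + 108/25*γ23 - 353/120*γ123
step 5: -71/40
Answer: -71/40


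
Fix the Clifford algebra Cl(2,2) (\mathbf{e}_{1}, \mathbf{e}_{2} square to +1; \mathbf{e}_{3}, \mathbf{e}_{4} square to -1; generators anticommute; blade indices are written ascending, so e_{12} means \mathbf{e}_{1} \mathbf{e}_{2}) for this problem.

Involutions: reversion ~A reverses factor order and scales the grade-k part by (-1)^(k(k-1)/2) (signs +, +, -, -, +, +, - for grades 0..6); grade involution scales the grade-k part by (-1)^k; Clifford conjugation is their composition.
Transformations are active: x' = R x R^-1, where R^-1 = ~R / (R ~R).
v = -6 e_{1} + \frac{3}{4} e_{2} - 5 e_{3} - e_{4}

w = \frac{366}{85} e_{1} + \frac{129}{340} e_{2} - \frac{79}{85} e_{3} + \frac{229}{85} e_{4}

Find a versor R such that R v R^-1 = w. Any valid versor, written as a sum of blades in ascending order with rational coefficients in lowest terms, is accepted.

Reasoning: v^2 = w^2 = \frac{169}{16} since conjugation preserves the quadratic form; R = v + w = -\frac{144}{85} e_{1} + \frac{96}{85} e_{2} - \frac{504}{85} e_{3} + \frac{144}{85} e_{4} is then valid when invertible, keeping its own part and reversing (v - w)/2.
Answer: -\frac{144}{85} e_{1} + \frac{96}{85} e_{2} - \frac{504}{85} e_{3} + \frac{144}{85} e_{4}


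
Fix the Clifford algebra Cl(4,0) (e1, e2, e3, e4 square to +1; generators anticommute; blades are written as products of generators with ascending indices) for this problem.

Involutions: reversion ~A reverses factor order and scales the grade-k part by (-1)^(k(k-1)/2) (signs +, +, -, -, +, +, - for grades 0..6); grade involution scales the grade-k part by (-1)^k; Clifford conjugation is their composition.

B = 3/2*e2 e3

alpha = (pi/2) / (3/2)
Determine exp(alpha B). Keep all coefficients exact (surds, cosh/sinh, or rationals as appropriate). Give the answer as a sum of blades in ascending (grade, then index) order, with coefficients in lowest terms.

B^2 = (3/2)^2*(e2 e3)^2 = 9/4*(-1) = -9/4 (a basis 2-blade squares to minus the product of its generators' squares).
B^2 = -9/4 — a negative square means the series sums to a rotation: l = 3/2, alpha*l = pi/2, so exp(alpha B) = cos(pi/2) + (sin(pi/2)/(3/2))*B = 0 + (2/3)*B.
Answer: e2 e3


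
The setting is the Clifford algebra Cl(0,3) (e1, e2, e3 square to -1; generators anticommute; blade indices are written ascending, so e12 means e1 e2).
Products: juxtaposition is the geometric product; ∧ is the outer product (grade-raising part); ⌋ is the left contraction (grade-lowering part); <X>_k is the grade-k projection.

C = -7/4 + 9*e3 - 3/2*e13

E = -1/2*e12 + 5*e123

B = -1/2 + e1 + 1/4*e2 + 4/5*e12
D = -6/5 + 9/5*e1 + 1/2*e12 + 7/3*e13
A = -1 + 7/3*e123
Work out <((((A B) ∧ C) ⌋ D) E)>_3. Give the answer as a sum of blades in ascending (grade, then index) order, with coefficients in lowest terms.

step 1: 1/2 - e1 - 1/4*e2 - 28/15*e3 - 4/5*e12 + 7/12*e13 - 7/3*e23 - 7/6*e123
step 2: -7/8 + 7/4*e1 + 7/16*e2 + 233/30*e3 + 7/5*e12 - 517/48*e13 + 11/6*e23 - 83/15*e123
step 3: 16079/720 + 24143/1440*e1 - 7/8*e2 - 49/12*e3 - 7/16*e12 - 49/24*e13
step 4: -7/32 + 7/16*e1 - 5257/2880*e2 + 35/16*e3 + 13321/1440*e12 - 35/8*e13 - 24437/288*e23 + 16373/144*e123
step 5: 16373/144*e123
Answer: 16373/144*e123


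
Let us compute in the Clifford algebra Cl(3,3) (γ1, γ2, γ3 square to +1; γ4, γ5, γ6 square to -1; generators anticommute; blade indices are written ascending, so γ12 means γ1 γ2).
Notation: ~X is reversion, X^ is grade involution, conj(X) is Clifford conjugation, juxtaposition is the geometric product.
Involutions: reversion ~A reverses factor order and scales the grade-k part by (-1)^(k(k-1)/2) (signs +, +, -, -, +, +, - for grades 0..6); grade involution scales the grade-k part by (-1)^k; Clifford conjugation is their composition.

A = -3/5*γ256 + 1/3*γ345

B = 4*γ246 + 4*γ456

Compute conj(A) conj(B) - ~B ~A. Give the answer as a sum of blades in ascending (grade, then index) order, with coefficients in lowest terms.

first term: 12/5*γ24 - 4/3*γ36 + 12/5*γ45 - 4/3*γ2356
second term: -12/5*γ24 + 4/3*γ36 - 12/5*γ45 - 4/3*γ2356
Answer: 24/5*γ24 - 8/3*γ36 + 24/5*γ45


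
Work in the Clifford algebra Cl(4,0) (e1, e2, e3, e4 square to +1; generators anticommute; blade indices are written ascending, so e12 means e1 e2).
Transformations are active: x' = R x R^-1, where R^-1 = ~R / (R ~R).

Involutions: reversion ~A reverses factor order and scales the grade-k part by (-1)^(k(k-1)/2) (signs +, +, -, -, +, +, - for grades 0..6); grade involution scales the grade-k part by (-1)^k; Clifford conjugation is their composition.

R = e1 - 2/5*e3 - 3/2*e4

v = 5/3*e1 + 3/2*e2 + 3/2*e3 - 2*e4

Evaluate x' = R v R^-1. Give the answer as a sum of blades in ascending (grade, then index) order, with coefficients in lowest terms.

~R = e1 - 2/5*e3 - 3/2*e4, and R ~R = 341/100, so R^-1 = ~R / (341/100).
R v = 61/15 + 3/2*e12 + 13/6*e13 + 1/2*e14 + 3/5*e23 + 9/4*e24 + 61/20*e34
Answer: 245/341*e1 - 3/2*e2 - 5021/2046*e3 - 538/341*e4


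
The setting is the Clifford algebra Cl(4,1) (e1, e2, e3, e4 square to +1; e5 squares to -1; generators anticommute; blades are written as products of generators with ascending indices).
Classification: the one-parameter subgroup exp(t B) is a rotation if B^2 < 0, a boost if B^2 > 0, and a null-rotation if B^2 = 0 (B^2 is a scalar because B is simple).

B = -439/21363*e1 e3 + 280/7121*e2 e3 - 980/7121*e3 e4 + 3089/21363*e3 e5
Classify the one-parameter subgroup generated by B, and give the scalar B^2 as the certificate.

B^2 term by term: the squares give (-439/21363)^2*(e1 e3)^2 + (280/7121)^2*(e2 e3)^2 + (-980/7121)^2*(e3 e4)^2 + (3089/21363)^2*(e3 e5)^2 = 192721/456377769*(-1) + 78400/50708641*(-1) + 960400/50708641*(-1) + 9541921/456377769*(+1) = 0 (each basis 2-blade squares to minus the product of its generators' squares); cross terms between blades sharing an index anticommute and cancel. So B^2 = 0.
Answer: null-rotation, certificate B^2 = 0. Note: conjugating B changes its blade decomposition but never the scalar B^2 = 0, whose sign settles the classification.


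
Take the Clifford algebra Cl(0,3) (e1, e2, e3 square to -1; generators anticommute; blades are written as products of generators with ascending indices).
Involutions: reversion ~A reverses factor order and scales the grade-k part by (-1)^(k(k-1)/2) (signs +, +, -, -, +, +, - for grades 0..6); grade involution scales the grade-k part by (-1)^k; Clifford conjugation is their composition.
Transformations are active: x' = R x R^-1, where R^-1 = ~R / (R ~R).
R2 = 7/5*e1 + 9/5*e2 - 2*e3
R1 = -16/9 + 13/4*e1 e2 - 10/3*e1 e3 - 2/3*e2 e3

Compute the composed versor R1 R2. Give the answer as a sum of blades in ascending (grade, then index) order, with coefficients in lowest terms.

Distribute over the terms of R2 (each basis-blade product reordered to ascending indices, repeated generators contracted through their squares):
R1 (7/5*e1) = -112/45*e1 + 91/20*e2 - 14/3*e3 - 14/15*e1 e2 e3
R1 (9/5*e2) = -117/20*e1 - 16/5*e2 - 6/5*e3 + 6*e1 e2 e3
R1 (-2*e3) = -20/3*e1 - 4/3*e2 + 32/9*e3 - 13/2*e1 e2 e3
Summing the partial products and collecting blades:
Answer: -2701/180*e1 + 1/60*e2 - 104/45*e3 - 43/30*e1 e2 e3


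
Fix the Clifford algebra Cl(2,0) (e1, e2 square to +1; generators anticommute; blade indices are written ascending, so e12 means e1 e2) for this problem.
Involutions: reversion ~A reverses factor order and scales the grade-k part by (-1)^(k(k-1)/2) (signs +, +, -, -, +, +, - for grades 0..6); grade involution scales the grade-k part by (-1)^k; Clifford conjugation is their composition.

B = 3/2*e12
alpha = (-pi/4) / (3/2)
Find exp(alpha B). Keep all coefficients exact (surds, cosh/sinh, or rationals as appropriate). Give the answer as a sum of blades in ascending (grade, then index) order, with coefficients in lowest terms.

B^2 = (3/2)^2*(e12)^2 = 9/4*(-1) = -9/4 (a basis 2-blade squares to minus the product of its generators' squares).
B^2 = -9/4 — B^2 < 0, so the exponential closes trigonometrically: l = 3/2, alpha*l = -pi/4, so exp(alpha B) = cos(-pi/4) + (sin(-pi/4)/(3/2))*B = sqrt(2)/2 + (-sqrt(2)/3)*B.
Answer: sqrt(2)/2 - sqrt(2)/2*e12


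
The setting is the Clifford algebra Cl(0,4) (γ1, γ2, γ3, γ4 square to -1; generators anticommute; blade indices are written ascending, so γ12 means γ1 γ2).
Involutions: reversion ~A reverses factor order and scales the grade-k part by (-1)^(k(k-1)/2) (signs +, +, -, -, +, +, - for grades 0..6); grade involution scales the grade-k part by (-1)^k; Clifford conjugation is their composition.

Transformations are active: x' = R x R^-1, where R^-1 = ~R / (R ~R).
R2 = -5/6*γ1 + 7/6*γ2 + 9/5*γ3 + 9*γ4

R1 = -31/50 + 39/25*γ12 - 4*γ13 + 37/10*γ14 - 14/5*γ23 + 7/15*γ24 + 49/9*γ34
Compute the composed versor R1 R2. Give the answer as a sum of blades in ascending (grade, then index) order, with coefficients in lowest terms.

Distribute over the terms of R2 (each basis-blade product reordered to ascending indices, repeated generators contracted through their squares):
R1 (-5/6*γ1) = 31/60*γ1 - 13/10*γ2 + 10/3*γ3 - 37/12*γ4 + 7/3*γ123 - 7/18*γ124 - 245/54*γ134
R1 (7/6*γ2) = -91/50*γ1 - 217/300*γ2 - 49/15*γ3 + 49/90*γ4 + 14/3*γ123 - 259/60*γ124 + 343/54*γ234
R1 (9/5*γ3) = 36/5*γ1 + 126/25*γ2 - 279/250*γ3 + 49/5*γ4 + 351/125*γ123 - 333/50*γ134 - 21/25*γ234
R1 (9*γ4) = -333/10*γ1 - 21/5*γ2 - 49*γ3 - 279/50*γ4 + 351/25*γ124 - 36*γ134 - 126/5*γ234
Summing the partial products and collecting blades:
Answer: -8221/300*γ1 - 71/60*γ2 - 37537/750*γ3 + 1513/900*γ4 + 1226/125*γ123 + 8401/900*γ124 - 31858/675*γ134 - 26579/1350*γ234


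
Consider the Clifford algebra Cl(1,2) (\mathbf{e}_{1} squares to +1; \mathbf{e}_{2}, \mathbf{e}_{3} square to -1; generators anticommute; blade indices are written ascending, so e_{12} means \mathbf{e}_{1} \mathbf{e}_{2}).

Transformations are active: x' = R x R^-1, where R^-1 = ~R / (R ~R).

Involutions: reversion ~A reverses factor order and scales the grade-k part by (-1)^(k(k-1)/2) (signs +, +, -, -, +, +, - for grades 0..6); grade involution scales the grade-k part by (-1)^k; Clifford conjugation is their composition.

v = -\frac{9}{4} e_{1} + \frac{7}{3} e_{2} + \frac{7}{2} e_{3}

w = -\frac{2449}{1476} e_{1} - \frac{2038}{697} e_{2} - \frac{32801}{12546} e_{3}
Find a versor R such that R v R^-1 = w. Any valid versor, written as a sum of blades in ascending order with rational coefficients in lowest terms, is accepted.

Since q(v) = q(w) = -\frac{1819}{144}, the sum R = v + w = -\frac{2885}{738} e_{1} - \frac{1235}{2091} e_{2} + \frac{5555}{6273} e_{3} does the job whenever invertible.
Answer: -\frac{2885}{738} e_{1} - \frac{1235}{2091} e_{2} + \frac{5555}{6273} e_{3}


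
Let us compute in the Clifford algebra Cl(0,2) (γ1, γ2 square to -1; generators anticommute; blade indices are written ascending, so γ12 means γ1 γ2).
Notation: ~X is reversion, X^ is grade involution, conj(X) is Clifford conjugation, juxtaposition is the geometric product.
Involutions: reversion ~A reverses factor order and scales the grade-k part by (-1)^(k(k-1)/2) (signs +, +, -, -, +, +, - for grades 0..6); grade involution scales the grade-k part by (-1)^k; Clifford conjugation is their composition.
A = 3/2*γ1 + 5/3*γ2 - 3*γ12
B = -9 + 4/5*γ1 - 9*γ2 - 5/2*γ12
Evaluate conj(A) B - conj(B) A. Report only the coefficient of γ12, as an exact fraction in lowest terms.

first term: -63/10 + 134/3*γ1 + 273/20*γ2 - 73/6*γ12
second term: -63/10 - 134/3*γ1 - 273/20*γ2 + 73/6*γ12
Answer: -73/3


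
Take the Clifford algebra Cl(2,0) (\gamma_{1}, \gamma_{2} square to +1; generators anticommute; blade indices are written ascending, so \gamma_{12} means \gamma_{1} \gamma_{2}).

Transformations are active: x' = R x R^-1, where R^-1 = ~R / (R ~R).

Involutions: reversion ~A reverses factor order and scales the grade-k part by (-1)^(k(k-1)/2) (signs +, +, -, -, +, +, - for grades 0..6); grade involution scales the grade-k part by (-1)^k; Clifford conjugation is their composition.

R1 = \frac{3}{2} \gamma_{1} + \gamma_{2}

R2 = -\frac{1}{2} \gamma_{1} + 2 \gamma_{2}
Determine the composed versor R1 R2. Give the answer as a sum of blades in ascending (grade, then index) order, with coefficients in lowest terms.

Distribute over the terms of R1 (each basis-blade product reordered to ascending indices, repeated generators contracted through their squares):
(\frac{3}{2} \gamma_{1}) R2 = -\frac{3}{4} + 3 \gamma_{12}
(\gamma_{2}) R2 = 2 + \frac{1}{2} \gamma_{12}
Summing the partial products and collecting blades:
Answer: \frac{5}{4} + \frac{7}{2} \gamma_{12}


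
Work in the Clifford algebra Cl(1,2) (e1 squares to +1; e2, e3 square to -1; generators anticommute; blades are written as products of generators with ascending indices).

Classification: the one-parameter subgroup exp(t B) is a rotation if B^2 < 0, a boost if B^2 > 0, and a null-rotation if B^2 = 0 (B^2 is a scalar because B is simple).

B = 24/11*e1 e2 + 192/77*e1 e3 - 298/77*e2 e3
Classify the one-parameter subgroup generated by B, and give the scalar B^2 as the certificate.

B^2 term by term: the squares give (24/11)^2*(e1 e2)^2 + (192/77)^2*(e1 e3)^2 + (-298/77)^2*(e2 e3)^2 = 576/121*(+1) + 36864/5929*(+1) + 88804/5929*(-1) = -4 (each basis 2-blade squares to minus the product of its generators' squares); cross terms between blades sharing an index anticommute and cancel. So B^2 = -4.
Answer: rotation, certificate B^2 = -4. The invariant at work: B^2 = -4 is unchanged by conjugation, hence its sign classifies the subgroup whatever basis B is written in.


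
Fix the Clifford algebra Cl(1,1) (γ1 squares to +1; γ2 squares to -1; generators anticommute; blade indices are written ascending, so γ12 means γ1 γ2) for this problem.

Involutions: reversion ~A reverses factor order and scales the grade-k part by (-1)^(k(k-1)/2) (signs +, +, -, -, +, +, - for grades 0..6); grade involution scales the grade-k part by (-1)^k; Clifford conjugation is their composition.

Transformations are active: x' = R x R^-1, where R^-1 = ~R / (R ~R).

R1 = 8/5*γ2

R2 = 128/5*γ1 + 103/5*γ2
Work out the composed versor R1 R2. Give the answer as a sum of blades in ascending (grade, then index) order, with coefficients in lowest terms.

Distribute over the terms of R1 (each basis-blade product reordered to ascending indices, repeated generators contracted through their squares):
(8/5*γ2) R2 = -824/25 - 1024/25*γ12
Answer: -824/25 - 1024/25*γ12


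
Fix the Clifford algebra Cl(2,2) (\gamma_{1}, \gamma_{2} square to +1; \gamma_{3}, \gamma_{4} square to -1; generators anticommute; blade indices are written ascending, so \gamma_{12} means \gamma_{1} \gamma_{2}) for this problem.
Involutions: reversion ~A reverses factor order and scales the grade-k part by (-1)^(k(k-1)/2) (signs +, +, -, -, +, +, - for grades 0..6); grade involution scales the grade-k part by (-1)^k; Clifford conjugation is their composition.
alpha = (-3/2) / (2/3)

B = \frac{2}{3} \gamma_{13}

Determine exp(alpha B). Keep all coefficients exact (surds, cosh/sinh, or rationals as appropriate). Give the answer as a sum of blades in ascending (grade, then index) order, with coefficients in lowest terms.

B^2 = (\frac{2}{3})^2*(\gamma_{13})^2 = \frac{4}{9}*(+1) = \frac{4}{9} (a basis 2-blade squares to minus the product of its generators' squares).
B^2 = \frac{4}{9} — B^2 > 0, so the exponential closes hyperbolically: l = \frac{2}{3}, alpha*l = - \frac{3}{2}, so exp(alpha B) = cosh(- \frac{3}{2}) + (sinh(- \frac{3}{2})/(\frac{2}{3}))*B = \cosh{\left(\frac{3}{2} \right)} + (- \frac{3 \sinh{\left(\frac{3}{2} \right)}}{2})*B.
Answer: \cosh{\left(\frac{3}{2} \right)} - \sinh{\left(\frac{3}{2} \right)} \gamma_{13}


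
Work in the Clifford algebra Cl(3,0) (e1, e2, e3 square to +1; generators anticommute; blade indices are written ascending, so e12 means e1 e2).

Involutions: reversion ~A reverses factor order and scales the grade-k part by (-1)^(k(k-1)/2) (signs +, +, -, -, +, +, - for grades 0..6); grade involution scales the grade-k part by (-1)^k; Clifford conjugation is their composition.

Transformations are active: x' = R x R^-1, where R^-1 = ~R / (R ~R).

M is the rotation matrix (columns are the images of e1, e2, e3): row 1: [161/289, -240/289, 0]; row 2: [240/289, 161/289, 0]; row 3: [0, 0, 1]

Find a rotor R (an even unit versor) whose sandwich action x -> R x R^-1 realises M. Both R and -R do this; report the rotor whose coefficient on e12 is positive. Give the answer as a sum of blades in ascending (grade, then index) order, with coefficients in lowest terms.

Method: write R = a + b12*e12 + b13*e13 + b23*e23 with a^2 + b12^2 + b13^2 + b23^2 = 1 (so R^-1 = ~R). Expanding the columns R e_j ~R gives tr M = 4a^2 - 1 and, from the antisymmetric part, M21 - M12 = -4a*b12, M13 - M31 = 4a*b13, M32 - M23 = -4a*b23.
Here tr M = 611/289, so a^2 = (1 + tr M)/4 = 225/289 and a = ±15/17. Taking a = 15/17: M21 - M12 = 480/289, M13 - M31 = 0, M32 - M23 = 0, giving b12 = -8/17, b13 = 0, b23 = 0, i.e. R = 15/17 - 8/17*e12.
Its e12 coefficient is negative, so report the other preimage -R.
Answer: -15/17 + 8/17*e12. Why the constraint matters: R and -R act identically through the sandwich — M has trace 611/289 either way — so only the sign condition on e12 picks one of the two preimages.


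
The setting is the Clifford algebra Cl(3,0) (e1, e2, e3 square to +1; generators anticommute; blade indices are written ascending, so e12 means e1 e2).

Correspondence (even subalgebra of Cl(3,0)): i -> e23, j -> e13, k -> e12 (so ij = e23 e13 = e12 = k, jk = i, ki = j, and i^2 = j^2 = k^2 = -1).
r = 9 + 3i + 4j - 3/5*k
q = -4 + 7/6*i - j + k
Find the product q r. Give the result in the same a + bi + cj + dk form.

In blades: q = -4 + e12 - e13 + 7/6*e23, r = 9 - 3/5*e12 + 4*e13 + 3*e23.
Distribute q over r term by term (generator squares from the signature, products reordered to ascending indices): (-4)*r = -36 + 12/5*e12 - 16*e13 - 12*e23; (e12)*r = 3/5 + 9*e12 + 3*e13 - 4*e23; (-e13)*r = 4 + 3*e12 - 9*e13 + 3/5*e23; (7/6*e23)*r = -7/2 + 14/3*e12 + 7/10*e13 + 21/2*e23.
Sum: -349/10 + 286/15*e12 - 213/10*e13 - 49/10*e23; translating back through the correspondence:
Answer: -349/10 - 49/10*i - 213/10*j + 286/15*k


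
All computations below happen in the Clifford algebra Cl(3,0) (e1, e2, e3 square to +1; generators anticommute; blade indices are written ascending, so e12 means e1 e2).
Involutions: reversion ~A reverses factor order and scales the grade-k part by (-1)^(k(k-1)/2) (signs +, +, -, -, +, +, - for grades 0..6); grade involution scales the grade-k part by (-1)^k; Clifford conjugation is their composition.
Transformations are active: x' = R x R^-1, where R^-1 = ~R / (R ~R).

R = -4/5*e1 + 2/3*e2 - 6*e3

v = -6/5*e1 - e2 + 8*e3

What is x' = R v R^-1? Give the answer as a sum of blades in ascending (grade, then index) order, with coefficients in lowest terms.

~R = -4/5*e1 + 2/3*e2 - 6*e3, and R ~R = 8344/225, so R^-1 = ~R / (8344/225).
R v = -3578/75 + 8/5*e12 - 68/5*e13 - 2/3*e23
Answer: 16992/5215*e1 - 746/1043*e2 + 7757/1043*e3


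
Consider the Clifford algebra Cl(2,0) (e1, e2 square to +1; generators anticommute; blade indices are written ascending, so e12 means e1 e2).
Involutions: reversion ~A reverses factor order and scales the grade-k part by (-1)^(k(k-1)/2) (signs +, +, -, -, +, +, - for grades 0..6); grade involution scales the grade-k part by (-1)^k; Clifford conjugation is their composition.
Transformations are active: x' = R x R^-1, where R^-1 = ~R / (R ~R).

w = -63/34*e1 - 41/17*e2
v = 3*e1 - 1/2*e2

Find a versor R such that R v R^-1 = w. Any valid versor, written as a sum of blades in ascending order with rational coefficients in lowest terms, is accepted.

Equal squares first: v^2 = w^2 = 37/4. Then v + w = 39/34*e1 - 99/34*e2 is a versor taking v to w, provided it is invertible.
Answer: 39/34*e1 - 99/34*e2


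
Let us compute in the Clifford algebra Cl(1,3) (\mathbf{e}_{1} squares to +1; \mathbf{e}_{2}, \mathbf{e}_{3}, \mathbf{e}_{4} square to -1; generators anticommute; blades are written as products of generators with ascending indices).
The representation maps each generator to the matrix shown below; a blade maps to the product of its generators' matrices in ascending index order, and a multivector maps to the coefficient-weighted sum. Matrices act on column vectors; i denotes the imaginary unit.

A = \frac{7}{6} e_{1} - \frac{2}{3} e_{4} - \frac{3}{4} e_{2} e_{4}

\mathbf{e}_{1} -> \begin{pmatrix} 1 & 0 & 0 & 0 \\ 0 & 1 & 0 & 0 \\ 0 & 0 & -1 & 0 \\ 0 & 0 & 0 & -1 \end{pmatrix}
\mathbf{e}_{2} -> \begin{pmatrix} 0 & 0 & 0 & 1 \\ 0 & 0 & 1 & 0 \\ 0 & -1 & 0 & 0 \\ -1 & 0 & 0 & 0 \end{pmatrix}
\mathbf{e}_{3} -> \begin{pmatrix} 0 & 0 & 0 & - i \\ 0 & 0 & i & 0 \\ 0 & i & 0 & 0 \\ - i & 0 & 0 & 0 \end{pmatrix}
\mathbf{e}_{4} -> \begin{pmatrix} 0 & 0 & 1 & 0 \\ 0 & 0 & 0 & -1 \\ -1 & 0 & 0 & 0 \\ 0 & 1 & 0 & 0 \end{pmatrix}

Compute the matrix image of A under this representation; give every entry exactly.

Bivector images (products of the table entries): rho(e_{2} e_{4}) = rho(\mathbf{e}_{2})rho(\mathbf{e}_{4}) = \begin{pmatrix} 0 & 1 & 0 & 0 \\ -1 & 0 & 0 & 0 \\ 0 & 0 & 0 & 1 \\ 0 & 0 & -1 & 0 \end{pmatrix}.
M = (\frac{7}{6})*rho(e_{1}) + (-\frac{2}{3})*rho(e_{4}) + (-\frac{3}{4})*rho(e_{2} e_{4}), summed entrywise:
Answer: \begin{pmatrix} \frac{7}{6} & - \frac{3}{4} & - \frac{2}{3} & 0 \\ \frac{3}{4} & \frac{7}{6} & 0 & \frac{2}{3} \\ \frac{2}{3} & 0 & - \frac{7}{6} & - \frac{3}{4} \\ 0 & - \frac{2}{3} & \frac{3}{4} & - \frac{7}{6} \end{pmatrix}


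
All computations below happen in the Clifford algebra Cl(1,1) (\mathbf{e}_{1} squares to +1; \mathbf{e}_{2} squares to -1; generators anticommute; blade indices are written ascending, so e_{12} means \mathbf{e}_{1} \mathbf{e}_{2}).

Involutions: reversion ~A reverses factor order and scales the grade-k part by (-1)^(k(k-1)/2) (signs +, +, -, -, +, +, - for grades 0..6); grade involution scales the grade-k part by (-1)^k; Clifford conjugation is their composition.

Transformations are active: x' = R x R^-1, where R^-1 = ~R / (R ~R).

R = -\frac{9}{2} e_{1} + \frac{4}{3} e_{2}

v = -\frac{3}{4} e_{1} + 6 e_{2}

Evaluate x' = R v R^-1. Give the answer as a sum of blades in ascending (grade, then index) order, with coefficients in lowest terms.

~R = -\frac{9}{2} e_{1} + \frac{4}{3} e_{2}, and R ~R = \frac{665}{36}, so R^-1 = ~R / (\frac{665}{36}).
R v = -\frac{37}{8} - 26 e_{12}
Answer: \frac{7989}{2660} e_{1} - \frac{4434}{665} e_{2}


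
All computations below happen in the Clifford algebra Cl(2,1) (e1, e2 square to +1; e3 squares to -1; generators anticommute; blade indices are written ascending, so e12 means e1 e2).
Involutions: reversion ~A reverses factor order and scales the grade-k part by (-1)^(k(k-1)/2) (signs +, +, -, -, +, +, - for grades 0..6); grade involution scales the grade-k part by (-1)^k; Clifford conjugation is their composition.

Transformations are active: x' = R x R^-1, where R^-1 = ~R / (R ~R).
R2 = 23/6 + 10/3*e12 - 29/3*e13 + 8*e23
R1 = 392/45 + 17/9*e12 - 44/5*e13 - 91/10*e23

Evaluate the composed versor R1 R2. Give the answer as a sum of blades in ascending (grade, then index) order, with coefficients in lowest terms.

Distribute over the terms of R1 (each basis-blade product reordered to ascending indices, repeated generators contracted through their squares):
(392/45) R2 = 4508/135 + 784/27*e12 - 11368/135*e13 + 3136/45*e23
(17/9*e12) R2 = -170/27 + 391/54*e12 + 136/9*e13 + 493/27*e23
(-44/5*e13) R2 = 1276/15 - 352/5*e12 - 506/15*e13 - 88/3*e23
(-91/10*e23) R2 = -364/5 - 2639/30*e12 + 91/3*e13 - 2093/60*e23
Summing the partial products and collecting blades:
Answer: 5314/135 - 5494/45*e12 - 9787/135*e13 + 2563/108*e23
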